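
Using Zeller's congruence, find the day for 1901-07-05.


Friday

Zeller's congruence:
q=5, m=7, k=1, j=19
h = (5 + ⌊13×8/5⌋ + 1 + ⌊1/4⌋ + ⌊19/4⌋ - 2×19) mod 7
= (5 + 20 + 1 + 0 + 4 - 38) mod 7
= -8 mod 7 = 6
h=6 → Friday


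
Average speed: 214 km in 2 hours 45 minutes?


Distance: 214 km
Time: 2h 45m = 165 min = 165/60 = 11/4 hours
Speed = 214 ÷ (11/4) = 214 × 4 / 11 = 856/11 ≈ 77.8 km/h

77.8 km/h


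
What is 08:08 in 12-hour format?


Hour: 8
8 < 12 → AM

8:08 AM


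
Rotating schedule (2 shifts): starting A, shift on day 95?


Shift A

Shifts: A, B
Start: A (index 0)
Day 95: (0 + 95 - 1) mod 2
= 94 mod 2
= 0
Index 0 → shift A


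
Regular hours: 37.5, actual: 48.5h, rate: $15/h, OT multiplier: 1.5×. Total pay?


Regular: 37.5h × $15 = $562.50
Overtime: 48.5 - 37.5 = 11.0h
OT pay: 11.0h × $15 × 1.5 = $247.50
Total = $562.50 + $247.50 = $810.00

$810.00


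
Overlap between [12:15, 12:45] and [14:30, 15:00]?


0 minutes

Meeting A: 735-765 (in minutes from midnight)
Meeting B: 870-900
Overlap start = max(735, 870) = 870
Overlap end = min(765, 900) = 765
Overlap = max(0, 765 - 870) = 0 min


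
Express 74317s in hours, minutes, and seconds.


Hours: 74317 ÷ 3600 = 20 remainder 2317
Minutes: 2317 ÷ 60 = 38 remainder 37
Seconds: 37

20h 38m 37s


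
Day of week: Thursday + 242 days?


Monday

Start: Thursday (index 3)
(3 + 242) mod 7
= 245 mod 7
= 0
Index 0 → Monday


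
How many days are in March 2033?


31 days

Month: March (month 3)
March has 31 days


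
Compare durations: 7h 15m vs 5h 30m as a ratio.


Duration 1: 435 minutes
Duration 2: 330 minutes
Ratio = 435:330
GCD = 15
Simplified = 29:22
As a decimal: 29/22 ≈ 1.32

29:22 (1.32)


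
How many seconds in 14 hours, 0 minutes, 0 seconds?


50400 seconds

Hours: 14 × 3600 = 50400
Minutes: 0 × 60 = 0
Seconds: 0
Total = 50400 + 0 + 0 = 50400


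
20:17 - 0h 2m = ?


20:15

Start: 1217 minutes from midnight
Subtract: 2 minutes
Remaining: 1217 - 2 = 1215
Hours: 20, Minutes: 15


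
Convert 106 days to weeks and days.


15 weeks 1 days

Weeks: 106 ÷ 7 = 15 remainder 1


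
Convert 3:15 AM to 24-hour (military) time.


Input: 3:15 AM
AM hour stays: 3

03:15


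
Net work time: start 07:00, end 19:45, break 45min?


Total time = (19×60+45) - (7×60+0)
= 1185 - 420 = 765 min
Minus break: 765 - 45 = 720 min
= 12h 0m

12h 0m (720 minutes)


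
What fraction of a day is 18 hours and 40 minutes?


0.7778 (77.78%)

Total minutes: 18×60 + 40 = 1120
Day = 24×60 = 1440 minutes
Fraction = 1120/1440 ≈ 0.7778
As a percentage: 1120/1440 × 100 ≈ 77.78%


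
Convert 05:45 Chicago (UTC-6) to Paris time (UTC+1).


12:45

Time difference = UTC+1 - UTC-6 = +7 hours
New hour = (5 + 7) mod 24
= 12 mod 24 = 12
Minutes unchanged → 12:45


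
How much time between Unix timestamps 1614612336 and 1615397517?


785181 seconds (218.1 hours / 9.09 days)

Difference = 1615397517 - 1614612336 = 785181 seconds
In hours: 785181 / 3600 ≈ 218.1
In days: 785181 / 86400 ≈ 9.09


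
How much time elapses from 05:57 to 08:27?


End time in minutes: 8×60 + 27 = 507
Start time in minutes: 5×60 + 57 = 357
Difference = 507 - 357 = 150 minutes
= 2 hours 30 minutes

2h 30m


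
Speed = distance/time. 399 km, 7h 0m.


Distance: 399 km
Time: 7 hours
Speed = 399 / 7 = 57.0 km/h

57.0 km/h


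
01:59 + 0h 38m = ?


02:37

Start: 119 minutes from midnight
Add: 38 minutes
Total: 157 minutes
Hours: 157 ÷ 60 = 2 remainder 37


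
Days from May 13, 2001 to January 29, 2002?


261 days

From May 13, 2001 to January 29, 2002
Rest of May 2001: 31 - 13 = 18
Full months: June 30, July 31, August 31, September 30, October 31, November 30, December 31
Days into January 2002: 29
Total = 18 + 30 + 31 + 31 + 30 + 31 + 30 + 31 + 29 = 261 days


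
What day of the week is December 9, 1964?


Wednesday

Zeller's congruence:
q=9, m=12, k=64, j=19
h = (9 + ⌊13×13/5⌋ + 64 + ⌊64/4⌋ + ⌊19/4⌋ - 2×19) mod 7
= (9 + 33 + 64 + 16 + 4 - 38) mod 7
= 88 mod 7 = 4
h=4 → Wednesday


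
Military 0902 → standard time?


Hour: 9
9 < 12 → AM

9:02 AM


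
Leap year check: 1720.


Rules: divisible by 4 AND (not by 100 OR by 400)
1720 ÷ 4 = 430 exactly → divisible by 4
1720 ÷ 100 = 17 remainder 20 → not divisible by 100
Divisible by 4 but not by 100 → leap year

Yes


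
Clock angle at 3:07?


Hour hand = 3×30 + 7×0.5 = 93.5°
Minute hand = 7×6 = 42°
Difference = |93.5 - 42| = 51.5°

51.5°


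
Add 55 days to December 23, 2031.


Start: December 23, 2031
Add 55 days
December 23 → January 1: 31 - 23 + 1 = 9 days (55 - 9 = 46 left)
January 1 → February 1: 31 - 1 + 1 = 31 days (46 - 31 = 15 left)
February 1 + 15 = February 16, 2032

February 16, 2032


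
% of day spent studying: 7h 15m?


Time: 435 minutes
Day: 1440 minutes
Percentage = (435/1440) × 100 ≈ 30.2%

30.2%


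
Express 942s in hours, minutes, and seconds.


Hours: 942 ÷ 3600 = 0 remainder 942
Minutes: 942 ÷ 60 = 15 remainder 42
Seconds: 42

0h 15m 42s


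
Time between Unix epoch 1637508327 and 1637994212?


485885 seconds (135.0 hours / 5.62 days)

Difference = 1637994212 - 1637508327 = 485885 seconds
In hours: 485885 / 3600 ≈ 135.0
In days: 485885 / 86400 ≈ 5.62


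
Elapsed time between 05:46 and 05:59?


End time in minutes: 5×60 + 59 = 359
Start time in minutes: 5×60 + 46 = 346
Difference = 359 - 346 = 13 minutes
= 0 hours 13 minutes

0h 13m


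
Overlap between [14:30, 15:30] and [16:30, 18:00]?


Meeting A: 870-930 (in minutes from midnight)
Meeting B: 990-1080
Overlap start = max(870, 990) = 990
Overlap end = min(930, 1080) = 930
Overlap = max(0, 930 - 990) = 0 min

0 minutes


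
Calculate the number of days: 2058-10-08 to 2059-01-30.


From October 8, 2058 to January 30, 2059
Rest of October 2058: 31 - 8 = 23
Full months: November 30, December 31
Days into January 2059: 30
Total = 23 + 30 + 31 + 30 = 114 days

114 days


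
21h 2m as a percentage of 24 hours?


0.8764 (87.64%)

Total minutes: 21×60 + 2 = 1262
Day = 24×60 = 1440 minutes
Fraction = 1262/1440 ≈ 0.8764
As a percentage: 1262/1440 × 100 ≈ 87.64%


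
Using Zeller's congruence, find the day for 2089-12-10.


Zeller's congruence:
q=10, m=12, k=89, j=20
h = (10 + ⌊13×13/5⌋ + 89 + ⌊89/4⌋ + ⌊20/4⌋ - 2×20) mod 7
= (10 + 33 + 89 + 22 + 5 - 40) mod 7
= 119 mod 7 = 0
h=0 → Saturday

Saturday


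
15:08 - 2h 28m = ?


Start: 908 minutes from midnight
Subtract: 148 minutes
Remaining: 908 - 148 = 760
Hours: 12, Minutes: 40

12:40


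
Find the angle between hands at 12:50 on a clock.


Hour hand (12 ≡ 0 on the dial): 0×30 + 50×0.5 = 25.0°
Minute hand = 50×6 = 300°
Difference = |25.0 - 300| = 275.0°
Since > 180°: 360 - 275.0 = 85.0°

85.0°


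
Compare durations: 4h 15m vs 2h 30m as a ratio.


17:10 (1.70)

Duration 1: 255 minutes
Duration 2: 150 minutes
Ratio = 255:150
GCD = 15
Simplified = 17:10
As a decimal: 17/10 = 1.70


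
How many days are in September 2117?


Month: September (month 9)
September has 30 days

30 days


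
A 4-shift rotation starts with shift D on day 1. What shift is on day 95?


Shifts: A, B, C, D
Start: D (index 3)
Day 95: (3 + 95 - 1) mod 4
= 97 mod 4
= 1
Index 1 → shift B

Shift B


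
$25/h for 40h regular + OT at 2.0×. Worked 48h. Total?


$1400.00

Regular: 40h × $25 = $1000.00
Overtime: 48 - 40 = 8h
OT pay: 8h × $25 × 2.0 = $400.00
Total = $1000.00 + $400.00 = $1400.00


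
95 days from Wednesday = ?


Start: Wednesday (index 2)
(2 + 95) mod 7
= 97 mod 7
= 6
Index 6 → Sunday

Sunday


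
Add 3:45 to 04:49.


Start: 289 minutes from midnight
Add: 225 minutes
Total: 514 minutes
Hours: 514 ÷ 60 = 8 remainder 34

08:34


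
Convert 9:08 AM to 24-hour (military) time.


Input: 9:08 AM
AM hour stays: 9

09:08


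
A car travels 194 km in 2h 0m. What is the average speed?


Distance: 194 km
Time: 2 hours
Speed = 194 / 2 = 97.0 km/h

97.0 km/h


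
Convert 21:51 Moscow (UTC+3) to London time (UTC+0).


18:51

Time difference = UTC+0 - UTC+3 = -3 hours
New hour = (21 -3) mod 24
= 18 mod 24 = 18
Minutes unchanged → 18:51


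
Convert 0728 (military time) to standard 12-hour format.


7:28 AM

Hour: 7
7 < 12 → AM


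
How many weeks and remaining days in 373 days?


53 weeks 2 days

Weeks: 373 ÷ 7 = 53 remainder 2


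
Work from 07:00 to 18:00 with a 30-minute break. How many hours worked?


Total time = (18×60+0) - (7×60+0)
= 1080 - 420 = 660 min
Minus break: 660 - 30 = 630 min
= 10h 30m

10h 30m (630 minutes)


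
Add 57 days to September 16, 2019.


November 12, 2019

Start: September 16, 2019
Add 57 days
September 16 → October 1: 30 - 16 + 1 = 15 days (57 - 15 = 42 left)
October 1 → November 1: 31 - 1 + 1 = 31 days (42 - 31 = 11 left)
November 1 + 11 = November 12, 2019


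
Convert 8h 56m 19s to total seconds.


32179 seconds

Hours: 8 × 3600 = 28800
Minutes: 56 × 60 = 3360
Seconds: 19
Total = 28800 + 3360 + 19 = 32179


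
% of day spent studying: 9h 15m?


38.5%

Time: 555 minutes
Day: 1440 minutes
Percentage = (555/1440) × 100 ≈ 38.5%


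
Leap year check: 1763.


No

Rules: divisible by 4 AND (not by 100 OR by 400)
1763 ÷ 4 = 440 remainder 3 → not divisible by 4
Not divisible by 4 → not a leap year


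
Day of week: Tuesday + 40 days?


Start: Tuesday (index 1)
(1 + 40) mod 7
= 41 mod 7
= 6
Index 6 → Sunday

Sunday


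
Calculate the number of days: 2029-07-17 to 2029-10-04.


79 days

From July 17, 2029 to October 4, 2029
Rest of July 2029: 31 - 17 = 14
Full months: August 31, September 30
Days into October 2029: 4
Total = 14 + 31 + 30 + 4 = 79 days


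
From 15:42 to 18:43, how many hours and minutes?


3h 1m

End time in minutes: 18×60 + 43 = 1123
Start time in minutes: 15×60 + 42 = 942
Difference = 1123 - 942 = 181 minutes
= 3 hours 1 minutes


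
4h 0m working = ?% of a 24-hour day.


16.7%

Time: 240 minutes
Day: 1440 minutes
Percentage = (240/1440) × 100 ≈ 16.7%


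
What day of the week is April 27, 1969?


Zeller's congruence:
q=27, m=4, k=69, j=19
h = (27 + ⌊13×5/5⌋ + 69 + ⌊69/4⌋ + ⌊19/4⌋ - 2×19) mod 7
= (27 + 13 + 69 + 17 + 4 - 38) mod 7
= 92 mod 7 = 1
h=1 → Sunday

Sunday


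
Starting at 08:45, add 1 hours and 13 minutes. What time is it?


09:58

Start: 525 minutes from midnight
Add: 73 minutes
Total: 598 minutes
Hours: 598 ÷ 60 = 9 remainder 58


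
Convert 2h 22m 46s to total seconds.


8566 seconds

Hours: 2 × 3600 = 7200
Minutes: 22 × 60 = 1320
Seconds: 46
Total = 7200 + 1320 + 46 = 8566


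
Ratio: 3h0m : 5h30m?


Duration 1: 180 minutes
Duration 2: 330 minutes
Ratio = 180:330
GCD = 30
Simplified = 6:11
As a decimal: 6/11 ≈ 0.55

6:11 (0.55)


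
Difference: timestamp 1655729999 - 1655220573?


509426 seconds (141.5 hours / 5.90 days)

Difference = 1655729999 - 1655220573 = 509426 seconds
In hours: 509426 / 3600 ≈ 141.5
In days: 509426 / 86400 ≈ 5.90


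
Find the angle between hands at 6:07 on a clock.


Hour hand = 6×30 + 7×0.5 = 183.5°
Minute hand = 7×6 = 42°
Difference = |183.5 - 42| = 141.5°

141.5°


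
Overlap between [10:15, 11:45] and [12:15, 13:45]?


0 minutes

Meeting A: 615-705 (in minutes from midnight)
Meeting B: 735-825
Overlap start = max(615, 735) = 735
Overlap end = min(705, 825) = 705
Overlap = max(0, 705 - 735) = 0 min


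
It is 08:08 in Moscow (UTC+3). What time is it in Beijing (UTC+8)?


Time difference = UTC+8 - UTC+3 = +5 hours
New hour = (8 + 5) mod 24
= 13 mod 24 = 13
Minutes unchanged → 13:08

13:08


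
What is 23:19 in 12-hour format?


11:19 PM

Hour: 23
23 - 12 = 11 → PM


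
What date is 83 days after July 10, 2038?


Start: July 10, 2038
Add 83 days
July 10 → August 1: 31 - 10 + 1 = 22 days (83 - 22 = 61 left)
August 1 → September 1: 31 - 1 + 1 = 31 days (61 - 31 = 30 left)
September 1 → October 1: 30 - 1 + 1 = 30 days (30 - 30 = 0 left)
Land exactly on October 1, 2038

October 1, 2038


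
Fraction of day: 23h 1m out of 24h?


Total minutes: 23×60 + 1 = 1381
Day = 24×60 = 1440 minutes
Fraction = 1381/1440 ≈ 0.9590
As a percentage: 1381/1440 × 100 ≈ 95.90%

0.9590 (95.90%)


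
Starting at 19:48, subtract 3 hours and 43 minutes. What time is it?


16:05

Start: 1188 minutes from midnight
Subtract: 223 minutes
Remaining: 1188 - 223 = 965
Hours: 16, Minutes: 5


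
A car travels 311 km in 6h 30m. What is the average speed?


Distance: 311 km
Time: 6h 30m = 390 min = 390/60 = 13/2 hours
Speed = 311 ÷ (13/2) = 311 × 2 / 13 = 622/13 ≈ 47.8 km/h

47.8 km/h


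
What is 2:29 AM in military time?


02:29

Input: 2:29 AM
AM hour stays: 2


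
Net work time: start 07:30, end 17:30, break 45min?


Total time = (17×60+30) - (7×60+30)
= 1050 - 450 = 600 min
Minus break: 600 - 45 = 555 min
= 9h 15m

9h 15m (555 minutes)


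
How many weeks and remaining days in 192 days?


Weeks: 192 ÷ 7 = 27 remainder 3

27 weeks 3 days


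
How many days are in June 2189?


30 days

Month: June (month 6)
June has 30 days


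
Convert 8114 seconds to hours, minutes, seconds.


2h 15m 14s

Hours: 8114 ÷ 3600 = 2 remainder 914
Minutes: 914 ÷ 60 = 15 remainder 14
Seconds: 14


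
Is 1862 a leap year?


Rules: divisible by 4 AND (not by 100 OR by 400)
1862 ÷ 4 = 465 remainder 2 → not divisible by 4
Not divisible by 4 → not a leap year

No


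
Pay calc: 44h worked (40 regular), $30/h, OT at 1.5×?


$1380.00

Regular: 40h × $30 = $1200.00
Overtime: 44 - 40 = 4h
OT pay: 4h × $30 × 1.5 = $180.00
Total = $1200.00 + $180.00 = $1380.00


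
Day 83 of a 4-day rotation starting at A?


Shift C

Shifts: A, B, C, D
Start: A (index 0)
Day 83: (0 + 83 - 1) mod 4
= 82 mod 4
= 2
Index 2 → shift C


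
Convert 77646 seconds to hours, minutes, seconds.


21h 34m 6s

Hours: 77646 ÷ 3600 = 21 remainder 2046
Minutes: 2046 ÷ 60 = 34 remainder 6
Seconds: 6


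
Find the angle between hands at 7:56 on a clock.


Hour hand = 7×30 + 56×0.5 = 238.0°
Minute hand = 56×6 = 336°
Difference = |238.0 - 336| = 98.0°

98.0°


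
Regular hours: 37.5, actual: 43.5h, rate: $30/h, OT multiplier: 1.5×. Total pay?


$1395.00

Regular: 37.5h × $30 = $1125.00
Overtime: 43.5 - 37.5 = 6.0h
OT pay: 6.0h × $30 × 1.5 = $270.00
Total = $1125.00 + $270.00 = $1395.00


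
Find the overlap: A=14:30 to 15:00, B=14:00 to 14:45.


Meeting A: 870-900 (in minutes from midnight)
Meeting B: 840-885
Overlap start = max(870, 840) = 870
Overlap end = min(900, 885) = 885
Overlap = max(0, 885 - 870) = 15 min

15 minutes


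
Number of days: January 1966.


Month: January (month 1)
January has 31 days

31 days


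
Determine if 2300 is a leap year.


No

Rules: divisible by 4 AND (not by 100 OR by 400)
2300 ÷ 4 = 575 exactly → divisible by 4
2300 ÷ 100 = 23 exactly → divisible by 100
2300 ÷ 400 = 5 remainder 300 → not divisible by 400
Divisible by 100 but not by 400 → not a leap year


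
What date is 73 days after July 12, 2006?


September 23, 2006

Start: July 12, 2006
Add 73 days
July 12 → August 1: 31 - 12 + 1 = 20 days (73 - 20 = 53 left)
August 1 → September 1: 31 - 1 + 1 = 31 days (53 - 31 = 22 left)
September 1 + 22 = September 23, 2006


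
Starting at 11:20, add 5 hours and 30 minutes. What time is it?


Start: 680 minutes from midnight
Add: 330 minutes
Total: 1010 minutes
Hours: 1010 ÷ 60 = 16 remainder 50

16:50


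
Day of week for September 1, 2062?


Friday

Zeller's congruence:
q=1, m=9, k=62, j=20
h = (1 + ⌊13×10/5⌋ + 62 + ⌊62/4⌋ + ⌊20/4⌋ - 2×20) mod 7
= (1 + 26 + 62 + 15 + 5 - 40) mod 7
= 69 mod 7 = 6
h=6 → Friday


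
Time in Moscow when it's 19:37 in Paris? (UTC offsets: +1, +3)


Time difference = UTC+3 - UTC+1 = +2 hours
New hour = (19 + 2) mod 24
= 21 mod 24 = 21
Minutes unchanged → 21:37

21:37


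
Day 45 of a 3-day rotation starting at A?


Shifts: A, B, C
Start: A (index 0)
Day 45: (0 + 45 - 1) mod 3
= 44 mod 3
= 2
Index 2 → shift C

Shift C


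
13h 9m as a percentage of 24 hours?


0.5479 (54.79%)

Total minutes: 13×60 + 9 = 789
Day = 24×60 = 1440 minutes
Fraction = 789/1440 ≈ 0.5479
As a percentage: 789/1440 × 100 ≈ 54.79%


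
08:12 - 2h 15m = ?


Start: 492 minutes from midnight
Subtract: 135 minutes
Remaining: 492 - 135 = 357
Hours: 5, Minutes: 57

05:57


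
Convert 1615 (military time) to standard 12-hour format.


4:15 PM

Hour: 16
16 - 12 = 4 → PM


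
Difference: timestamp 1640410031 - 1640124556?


Difference = 1640410031 - 1640124556 = 285475 seconds
In hours: 285475 / 3600 ≈ 79.3
In days: 285475 / 86400 ≈ 3.30

285475 seconds (79.3 hours / 3.30 days)


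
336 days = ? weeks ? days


Weeks: 336 ÷ 7 = 48 remainder 0

48 weeks 0 days


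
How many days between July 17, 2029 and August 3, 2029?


From July 17, 2029 to August 3, 2029
Rest of July 2029: 31 - 17 = 14
Days into August 2029: 3
Total = 14 + 3 = 17 days

17 days


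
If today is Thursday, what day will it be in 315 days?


Thursday

Start: Thursday (index 3)
(3 + 315) mod 7
= 318 mod 7
= 3
Index 3 → Thursday


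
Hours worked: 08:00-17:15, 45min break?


Total time = (17×60+15) - (8×60+0)
= 1035 - 480 = 555 min
Minus break: 555 - 45 = 510 min
= 8h 30m

8h 30m (510 minutes)


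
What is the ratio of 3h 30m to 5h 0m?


Duration 1: 210 minutes
Duration 2: 300 minutes
Ratio = 210:300
GCD = 30
Simplified = 7:10
As a decimal: 7/10 = 0.70

7:10 (0.70)


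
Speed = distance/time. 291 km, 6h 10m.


Distance: 291 km
Time: 6h 10m = 370 min = 370/60 = 37/6 hours
Speed = 291 ÷ (37/6) = 291 × 6 / 37 = 1746/37 ≈ 47.2 km/h

47.2 km/h


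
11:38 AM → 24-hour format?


11:38

Input: 11:38 AM
AM hour stays: 11


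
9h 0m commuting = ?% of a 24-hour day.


Time: 540 minutes
Day: 1440 minutes
Percentage = (540/1440) × 100 = 37.5%

37.5%


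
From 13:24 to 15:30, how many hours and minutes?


End time in minutes: 15×60 + 30 = 930
Start time in minutes: 13×60 + 24 = 804
Difference = 930 - 804 = 126 minutes
= 2 hours 6 minutes

2h 6m


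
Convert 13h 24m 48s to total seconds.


48288 seconds

Hours: 13 × 3600 = 46800
Minutes: 24 × 60 = 1440
Seconds: 48
Total = 46800 + 1440 + 48 = 48288


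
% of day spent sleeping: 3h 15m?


Time: 195 minutes
Day: 1440 minutes
Percentage = (195/1440) × 100 ≈ 13.5%

13.5%


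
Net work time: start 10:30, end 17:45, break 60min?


Total time = (17×60+45) - (10×60+30)
= 1065 - 630 = 435 min
Minus break: 435 - 60 = 375 min
= 6h 15m

6h 15m (375 minutes)


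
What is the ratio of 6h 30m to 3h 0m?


13:6 (2.17)

Duration 1: 390 minutes
Duration 2: 180 minutes
Ratio = 390:180
GCD = 30
Simplified = 13:6
As a decimal: 13/6 ≈ 2.17


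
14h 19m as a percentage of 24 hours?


Total minutes: 14×60 + 19 = 859
Day = 24×60 = 1440 minutes
Fraction = 859/1440 ≈ 0.5965
As a percentage: 859/1440 × 100 ≈ 59.65%

0.5965 (59.65%)


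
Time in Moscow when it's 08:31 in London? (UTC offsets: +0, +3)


Time difference = UTC+3 - UTC+0 = +3 hours
New hour = (8 + 3) mod 24
= 11 mod 24 = 11
Minutes unchanged → 11:31

11:31


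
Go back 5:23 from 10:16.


04:53

Start: 616 minutes from midnight
Subtract: 323 minutes
Remaining: 616 - 323 = 293
Hours: 4, Minutes: 53


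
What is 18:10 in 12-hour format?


Hour: 18
18 - 12 = 6 → PM

6:10 PM


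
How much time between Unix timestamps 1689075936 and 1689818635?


Difference = 1689818635 - 1689075936 = 742699 seconds
In hours: 742699 / 3600 ≈ 206.3
In days: 742699 / 86400 ≈ 8.60

742699 seconds (206.3 hours / 8.60 days)


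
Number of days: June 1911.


30 days

Month: June (month 6)
June has 30 days


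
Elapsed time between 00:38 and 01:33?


0h 55m

End time in minutes: 1×60 + 33 = 93
Start time in minutes: 0×60 + 38 = 38
Difference = 93 - 38 = 55 minutes
= 0 hours 55 minutes


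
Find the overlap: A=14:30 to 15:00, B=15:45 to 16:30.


Meeting A: 870-900 (in minutes from midnight)
Meeting B: 945-990
Overlap start = max(870, 945) = 945
Overlap end = min(900, 990) = 900
Overlap = max(0, 900 - 945) = 0 min

0 minutes


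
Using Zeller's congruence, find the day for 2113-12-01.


Friday

Zeller's congruence:
q=1, m=12, k=13, j=21
h = (1 + ⌊13×13/5⌋ + 13 + ⌊13/4⌋ + ⌊21/4⌋ - 2×21) mod 7
= (1 + 33 + 13 + 3 + 5 - 42) mod 7
= 13 mod 7 = 6
h=6 → Friday


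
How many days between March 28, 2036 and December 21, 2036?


268 days

From March 28, 2036 to December 21, 2036
Rest of March 2036: 31 - 28 = 3
Full months: April 30, May 31, June 30, July 31, August 31, September 30, October 31, November 30
Days into December 2036: 21
Total = 3 + 30 + 31 + 30 + 31 + 31 + 30 + 31 + 30 + 21 = 268 days


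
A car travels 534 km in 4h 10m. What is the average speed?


128.2 km/h

Distance: 534 km
Time: 4h 10m = 250 min = 250/60 = 25/6 hours
Speed = 534 ÷ (25/6) = 534 × 6 / 25 = 3204/25 ≈ 128.2 km/h


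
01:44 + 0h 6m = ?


01:50

Start: 104 minutes from midnight
Add: 6 minutes
Total: 110 minutes
Hours: 110 ÷ 60 = 1 remainder 50


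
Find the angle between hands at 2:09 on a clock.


10.5°

Hour hand = 2×30 + 9×0.5 = 64.5°
Minute hand = 9×6 = 54°
Difference = |64.5 - 54| = 10.5°


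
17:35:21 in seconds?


63321 seconds

Hours: 17 × 3600 = 61200
Minutes: 35 × 60 = 2100
Seconds: 21
Total = 61200 + 2100 + 21 = 63321


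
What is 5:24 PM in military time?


17:24

Input: 5:24 PM
PM: 5 + 12 = 17


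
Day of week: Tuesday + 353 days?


Friday

Start: Tuesday (index 1)
(1 + 353) mod 7
= 354 mod 7
= 4
Index 4 → Friday


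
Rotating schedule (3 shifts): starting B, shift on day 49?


Shift B

Shifts: A, B, C
Start: B (index 1)
Day 49: (1 + 49 - 1) mod 3
= 49 mod 3
= 1
Index 1 → shift B


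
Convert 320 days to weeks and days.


Weeks: 320 ÷ 7 = 45 remainder 5

45 weeks 5 days


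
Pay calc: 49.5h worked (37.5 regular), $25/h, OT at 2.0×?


Regular: 37.5h × $25 = $937.50
Overtime: 49.5 - 37.5 = 12.0h
OT pay: 12.0h × $25 × 2.0 = $600.00
Total = $937.50 + $600.00 = $1537.50

$1537.50


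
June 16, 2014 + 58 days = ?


August 13, 2014

Start: June 16, 2014
Add 58 days
June 16 → July 1: 30 - 16 + 1 = 15 days (58 - 15 = 43 left)
July 1 → August 1: 31 - 1 + 1 = 31 days (43 - 31 = 12 left)
August 1 + 12 = August 13, 2014


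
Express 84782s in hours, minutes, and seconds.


23h 33m 2s

Hours: 84782 ÷ 3600 = 23 remainder 1982
Minutes: 1982 ÷ 60 = 33 remainder 2
Seconds: 2


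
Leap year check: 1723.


Rules: divisible by 4 AND (not by 100 OR by 400)
1723 ÷ 4 = 430 remainder 3 → not divisible by 4
Not divisible by 4 → not a leap year

No


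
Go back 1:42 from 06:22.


Start: 382 minutes from midnight
Subtract: 102 minutes
Remaining: 382 - 102 = 280
Hours: 4, Minutes: 40

04:40


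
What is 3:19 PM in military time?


Input: 3:19 PM
PM: 3 + 12 = 15

15:19


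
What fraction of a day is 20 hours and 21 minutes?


Total minutes: 20×60 + 21 = 1221
Day = 24×60 = 1440 minutes
Fraction = 1221/1440 ≈ 0.8479
As a percentage: 1221/1440 × 100 ≈ 84.79%

0.8479 (84.79%)


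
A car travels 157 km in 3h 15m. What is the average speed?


Distance: 157 km
Time: 3h 15m = 195 min = 195/60 = 13/4 hours
Speed = 157 ÷ (13/4) = 157 × 4 / 13 = 628/13 ≈ 48.3 km/h

48.3 km/h


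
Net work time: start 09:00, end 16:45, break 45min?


Total time = (16×60+45) - (9×60+0)
= 1005 - 540 = 465 min
Minus break: 465 - 45 = 420 min
= 7h 0m

7h 0m (420 minutes)


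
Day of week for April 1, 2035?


Zeller's congruence:
q=1, m=4, k=35, j=20
h = (1 + ⌊13×5/5⌋ + 35 + ⌊35/4⌋ + ⌊20/4⌋ - 2×20) mod 7
= (1 + 13 + 35 + 8 + 5 - 40) mod 7
= 22 mod 7 = 1
h=1 → Sunday

Sunday


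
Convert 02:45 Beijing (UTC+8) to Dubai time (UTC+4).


22:45 (previous day)

Time difference = UTC+4 - UTC+8 = -4 hours
New hour = (2 -4) mod 24
= -2 mod 24 = 22
Minutes unchanged → 22:45; -2 < 0 → previous day


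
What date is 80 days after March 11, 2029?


Start: March 11, 2029
Add 80 days
March 11 → April 1: 31 - 11 + 1 = 21 days (80 - 21 = 59 left)
April 1 → May 1: 30 - 1 + 1 = 30 days (59 - 30 = 29 left)
May 1 + 29 = May 30, 2029

May 30, 2029


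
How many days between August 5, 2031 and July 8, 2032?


From August 5, 2031 to July 8, 2032
Rest of August 2031: 31 - 5 = 26
Full months: September 30, October 31, November 30, December 31, January 31, February 2032 29, March 31, April 30, May 31, June 30
Days into July 2032: 8
Total = 26 + 30 + 31 + 30 + 31 + 31 + 29 + 31 + 30 + 31 + 30 + 8 = 338 days

338 days


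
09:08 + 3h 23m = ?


12:31

Start: 548 minutes from midnight
Add: 203 minutes
Total: 751 minutes
Hours: 751 ÷ 60 = 12 remainder 31


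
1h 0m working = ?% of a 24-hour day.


4.2%

Time: 60 minutes
Day: 1440 minutes
Percentage = (60/1440) × 100 ≈ 4.2%


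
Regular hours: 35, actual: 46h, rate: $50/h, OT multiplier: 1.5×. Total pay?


$2575.00

Regular: 35h × $50 = $1750.00
Overtime: 46 - 35 = 11h
OT pay: 11h × $50 × 1.5 = $825.00
Total = $1750.00 + $825.00 = $2575.00


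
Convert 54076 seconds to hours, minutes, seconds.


15h 1m 16s

Hours: 54076 ÷ 3600 = 15 remainder 76
Minutes: 76 ÷ 60 = 1 remainder 16
Seconds: 16


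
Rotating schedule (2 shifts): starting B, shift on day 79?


Shifts: A, B
Start: B (index 1)
Day 79: (1 + 79 - 1) mod 2
= 79 mod 2
= 1
Index 1 → shift B

Shift B


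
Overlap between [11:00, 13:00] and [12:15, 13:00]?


45 minutes

Meeting A: 660-780 (in minutes from midnight)
Meeting B: 735-780
Overlap start = max(660, 735) = 735
Overlap end = min(780, 780) = 780
Overlap = max(0, 780 - 735) = 45 min


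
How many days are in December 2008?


31 days

Month: December (month 12)
December has 31 days


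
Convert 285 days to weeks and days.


Weeks: 285 ÷ 7 = 40 remainder 5

40 weeks 5 days


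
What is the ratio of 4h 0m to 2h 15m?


Duration 1: 240 minutes
Duration 2: 135 minutes
Ratio = 240:135
GCD = 15
Simplified = 16:9
As a decimal: 16/9 ≈ 1.78

16:9 (1.78)


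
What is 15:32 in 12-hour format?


Hour: 15
15 - 12 = 3 → PM

3:32 PM


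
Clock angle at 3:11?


29.5°

Hour hand = 3×30 + 11×0.5 = 95.5°
Minute hand = 11×6 = 66°
Difference = |95.5 - 66| = 29.5°


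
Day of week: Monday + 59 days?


Thursday

Start: Monday (index 0)
(0 + 59) mod 7
= 59 mod 7
= 3
Index 3 → Thursday


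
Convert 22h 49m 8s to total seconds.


Hours: 22 × 3600 = 79200
Minutes: 49 × 60 = 2940
Seconds: 8
Total = 79200 + 2940 + 8 = 82148

82148 seconds


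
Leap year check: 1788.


Yes

Rules: divisible by 4 AND (not by 100 OR by 400)
1788 ÷ 4 = 447 exactly → divisible by 4
1788 ÷ 100 = 17 remainder 88 → not divisible by 100
Divisible by 4 but not by 100 → leap year


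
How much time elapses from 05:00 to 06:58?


1h 58m

End time in minutes: 6×60 + 58 = 418
Start time in minutes: 5×60 + 0 = 300
Difference = 418 - 300 = 118 minutes
= 1 hours 58 minutes


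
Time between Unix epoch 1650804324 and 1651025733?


221409 seconds (61.5 hours / 2.56 days)

Difference = 1651025733 - 1650804324 = 221409 seconds
In hours: 221409 / 3600 ≈ 61.5
In days: 221409 / 86400 ≈ 2.56


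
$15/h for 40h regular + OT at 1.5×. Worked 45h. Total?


Regular: 40h × $15 = $600.00
Overtime: 45 - 40 = 5h
OT pay: 5h × $15 × 1.5 = $112.50
Total = $600.00 + $112.50 = $712.50

$712.50


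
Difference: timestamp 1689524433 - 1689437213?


87220 seconds (24.2 hours / 1.01 days)

Difference = 1689524433 - 1689437213 = 87220 seconds
In hours: 87220 / 3600 ≈ 24.2
In days: 87220 / 86400 ≈ 1.01


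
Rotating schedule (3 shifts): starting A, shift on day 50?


Shift B

Shifts: A, B, C
Start: A (index 0)
Day 50: (0 + 50 - 1) mod 3
= 49 mod 3
= 1
Index 1 → shift B


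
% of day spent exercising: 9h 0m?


37.5%

Time: 540 minutes
Day: 1440 minutes
Percentage = (540/1440) × 100 = 37.5%


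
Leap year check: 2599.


Rules: divisible by 4 AND (not by 100 OR by 400)
2599 ÷ 4 = 649 remainder 3 → not divisible by 4
Not divisible by 4 → not a leap year

No


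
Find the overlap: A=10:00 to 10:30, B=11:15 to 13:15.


Meeting A: 600-630 (in minutes from midnight)
Meeting B: 675-795
Overlap start = max(600, 675) = 675
Overlap end = min(630, 795) = 630
Overlap = max(0, 630 - 675) = 0 min

0 minutes


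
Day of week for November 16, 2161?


Zeller's congruence:
q=16, m=11, k=61, j=21
h = (16 + ⌊13×12/5⌋ + 61 + ⌊61/4⌋ + ⌊21/4⌋ - 2×21) mod 7
= (16 + 31 + 61 + 15 + 5 - 42) mod 7
= 86 mod 7 = 2
h=2 → Monday

Monday


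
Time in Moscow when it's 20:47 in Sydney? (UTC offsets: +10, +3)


Time difference = UTC+3 - UTC+10 = -7 hours
New hour = (20 -7) mod 24
= 13 mod 24 = 13
Minutes unchanged → 13:47

13:47


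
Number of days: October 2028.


Month: October (month 10)
October has 31 days

31 days


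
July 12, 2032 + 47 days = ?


Start: July 12, 2032
Add 47 days
July 12 → August 1: 31 - 12 + 1 = 20 days (47 - 20 = 27 left)
August 1 + 27 = August 28, 2032

August 28, 2032


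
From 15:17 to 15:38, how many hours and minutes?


0h 21m

End time in minutes: 15×60 + 38 = 938
Start time in minutes: 15×60 + 17 = 917
Difference = 938 - 917 = 21 minutes
= 0 hours 21 minutes


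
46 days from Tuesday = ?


Start: Tuesday (index 1)
(1 + 46) mod 7
= 47 mod 7
= 5
Index 5 → Saturday

Saturday


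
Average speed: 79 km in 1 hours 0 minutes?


79.0 km/h

Distance: 79 km
Time: 1 hours
Speed = 79 / 1 = 79.0 km/h


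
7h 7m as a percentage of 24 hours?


0.2965 (29.65%)

Total minutes: 7×60 + 7 = 427
Day = 24×60 = 1440 minutes
Fraction = 427/1440 ≈ 0.2965
As a percentage: 427/1440 × 100 ≈ 29.65%


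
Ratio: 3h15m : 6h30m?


1:2 (0.50)

Duration 1: 195 minutes
Duration 2: 390 minutes
Ratio = 195:390
GCD = 195
Simplified = 1:2
As a decimal: 1/2 = 0.50


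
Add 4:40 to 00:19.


04:59

Start: 19 minutes from midnight
Add: 280 minutes
Total: 299 minutes
Hours: 299 ÷ 60 = 4 remainder 59


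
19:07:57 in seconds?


68877 seconds

Hours: 19 × 3600 = 68400
Minutes: 7 × 60 = 420
Seconds: 57
Total = 68400 + 420 + 57 = 68877


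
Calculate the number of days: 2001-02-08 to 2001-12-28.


From February 8, 2001 to December 28, 2001
Rest of February 2001: 28 - 8 = 20
Full months: March 31, April 30, May 31, June 30, July 31, August 31, September 30, October 31, November 30
Days into December 2001: 28
Total = 20 + 31 + 30 + 31 + 30 + 31 + 31 + 30 + 31 + 30 + 28 = 323 days

323 days


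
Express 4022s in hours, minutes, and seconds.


1h 7m 2s

Hours: 4022 ÷ 3600 = 1 remainder 422
Minutes: 422 ÷ 60 = 7 remainder 2
Seconds: 2


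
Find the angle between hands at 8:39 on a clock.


25.5°

Hour hand = 8×30 + 39×0.5 = 259.5°
Minute hand = 39×6 = 234°
Difference = |259.5 - 234| = 25.5°


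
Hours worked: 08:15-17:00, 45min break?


Total time = (17×60+0) - (8×60+15)
= 1020 - 495 = 525 min
Minus break: 525 - 45 = 480 min
= 8h 0m

8h 0m (480 minutes)


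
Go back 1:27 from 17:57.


16:30

Start: 1077 minutes from midnight
Subtract: 87 minutes
Remaining: 1077 - 87 = 990
Hours: 16, Minutes: 30


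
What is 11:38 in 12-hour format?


11:38 AM

Hour: 11
11 < 12 → AM


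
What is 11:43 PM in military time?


Input: 11:43 PM
PM: 11 + 12 = 23

23:43


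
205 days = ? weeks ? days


Weeks: 205 ÷ 7 = 29 remainder 2

29 weeks 2 days


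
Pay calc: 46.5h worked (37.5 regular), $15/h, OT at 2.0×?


$832.50

Regular: 37.5h × $15 = $562.50
Overtime: 46.5 - 37.5 = 9.0h
OT pay: 9.0h × $15 × 2.0 = $270.00
Total = $562.50 + $270.00 = $832.50


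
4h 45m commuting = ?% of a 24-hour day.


Time: 285 minutes
Day: 1440 minutes
Percentage = (285/1440) × 100 ≈ 19.8%

19.8%


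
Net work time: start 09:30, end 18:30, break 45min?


8h 15m (495 minutes)

Total time = (18×60+30) - (9×60+30)
= 1110 - 570 = 540 min
Minus break: 540 - 45 = 495 min
= 8h 15m


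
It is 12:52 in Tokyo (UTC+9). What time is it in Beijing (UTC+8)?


11:52

Time difference = UTC+8 - UTC+9 = -1 hours
New hour = (12 -1) mod 24
= 11 mod 24 = 11
Minutes unchanged → 11:52


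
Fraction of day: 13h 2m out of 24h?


0.5431 (54.31%)

Total minutes: 13×60 + 2 = 782
Day = 24×60 = 1440 minutes
Fraction = 782/1440 ≈ 0.5431
As a percentage: 782/1440 × 100 ≈ 54.31%


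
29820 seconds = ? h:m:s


Hours: 29820 ÷ 3600 = 8 remainder 1020
Minutes: 1020 ÷ 60 = 17 remainder 0
Seconds: 0

8h 17m 0s


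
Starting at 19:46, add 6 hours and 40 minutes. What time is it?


02:26 (next day)

Start: 1186 minutes from midnight
Add: 400 minutes
Total: 1586 minutes
Hours: 1586 ÷ 60 = 26 remainder 26
26 ≥ 24 → 26 - 24 = 2 (next day)


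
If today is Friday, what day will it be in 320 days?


Start: Friday (index 4)
(4 + 320) mod 7
= 324 mod 7
= 2
Index 2 → Wednesday

Wednesday


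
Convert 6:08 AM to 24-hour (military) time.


Input: 6:08 AM
AM hour stays: 6

06:08


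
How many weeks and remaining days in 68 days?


9 weeks 5 days

Weeks: 68 ÷ 7 = 9 remainder 5


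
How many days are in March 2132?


31 days

Month: March (month 3)
March has 31 days


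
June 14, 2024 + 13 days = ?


Start: June 14, 2024
Add 13 days
June 14 + 13 = June 27, 2024

June 27, 2024


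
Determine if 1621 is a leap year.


Rules: divisible by 4 AND (not by 100 OR by 400)
1621 ÷ 4 = 405 remainder 1 → not divisible by 4
Not divisible by 4 → not a leap year

No


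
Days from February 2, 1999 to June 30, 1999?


148 days

From February 2, 1999 to June 30, 1999
Rest of February 1999: 28 - 2 = 26
Full months: March 31, April 30, May 31
Days into June 1999: 30
Total = 26 + 31 + 30 + 31 + 30 = 148 days


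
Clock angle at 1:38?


179.0°

Hour hand = 1×30 + 38×0.5 = 49.0°
Minute hand = 38×6 = 228°
Difference = |49.0 - 228| = 179.0°


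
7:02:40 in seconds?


25360 seconds

Hours: 7 × 3600 = 25200
Minutes: 2 × 60 = 120
Seconds: 40
Total = 25200 + 120 + 40 = 25360


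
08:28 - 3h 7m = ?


Start: 508 minutes from midnight
Subtract: 187 minutes
Remaining: 508 - 187 = 321
Hours: 5, Minutes: 21

05:21


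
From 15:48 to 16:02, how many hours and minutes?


End time in minutes: 16×60 + 2 = 962
Start time in minutes: 15×60 + 48 = 948
Difference = 962 - 948 = 14 minutes
= 0 hours 14 minutes

0h 14m


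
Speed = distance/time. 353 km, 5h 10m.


68.3 km/h

Distance: 353 km
Time: 5h 10m = 310 min = 310/60 = 31/6 hours
Speed = 353 ÷ (31/6) = 353 × 6 / 31 = 2118/31 ≈ 68.3 km/h


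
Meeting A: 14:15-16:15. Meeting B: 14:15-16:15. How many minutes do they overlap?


120 minutes

Meeting A: 855-975 (in minutes from midnight)
Meeting B: 855-975
Overlap start = max(855, 855) = 855
Overlap end = min(975, 975) = 975
Overlap = max(0, 975 - 855) = 120 min


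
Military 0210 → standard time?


Hour: 2
2 < 12 → AM

2:10 AM


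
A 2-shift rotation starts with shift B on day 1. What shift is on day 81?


Shifts: A, B
Start: B (index 1)
Day 81: (1 + 81 - 1) mod 2
= 81 mod 2
= 1
Index 1 → shift B

Shift B


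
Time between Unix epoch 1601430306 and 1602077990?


647684 seconds (179.9 hours / 7.50 days)

Difference = 1602077990 - 1601430306 = 647684 seconds
In hours: 647684 / 3600 ≈ 179.9
In days: 647684 / 86400 ≈ 7.50


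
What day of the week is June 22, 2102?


Thursday

Zeller's congruence:
q=22, m=6, k=2, j=21
h = (22 + ⌊13×7/5⌋ + 2 + ⌊2/4⌋ + ⌊21/4⌋ - 2×21) mod 7
= (22 + 18 + 2 + 0 + 5 - 42) mod 7
= 5 mod 7 = 5
h=5 → Thursday


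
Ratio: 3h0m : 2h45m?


12:11 (1.09)

Duration 1: 180 minutes
Duration 2: 165 minutes
Ratio = 180:165
GCD = 15
Simplified = 12:11
As a decimal: 12/11 ≈ 1.09


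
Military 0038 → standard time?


12:38 AM

Hour: 0
0 → 12 AM (midnight)


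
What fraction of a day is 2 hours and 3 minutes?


Total minutes: 2×60 + 3 = 123
Day = 24×60 = 1440 minutes
Fraction = 123/1440 ≈ 0.0854
As a percentage: 123/1440 × 100 ≈ 8.54%

0.0854 (8.54%)


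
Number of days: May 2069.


31 days

Month: May (month 5)
May has 31 days


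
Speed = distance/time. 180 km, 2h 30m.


72.0 km/h

Distance: 180 km
Time: 2h 30m = 150 min = 150/60 = 5/2 hours
Speed = 180 ÷ (5/2) = 180 × 2 / 5 = 360/5 = 72.0 km/h


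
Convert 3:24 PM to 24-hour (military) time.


15:24

Input: 3:24 PM
PM: 3 + 12 = 15


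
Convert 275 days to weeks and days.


Weeks: 275 ÷ 7 = 39 remainder 2

39 weeks 2 days


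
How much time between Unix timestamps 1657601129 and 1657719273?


118144 seconds (32.8 hours / 1.37 days)

Difference = 1657719273 - 1657601129 = 118144 seconds
In hours: 118144 / 3600 ≈ 32.8
In days: 118144 / 86400 ≈ 1.37


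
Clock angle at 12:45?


112.5°

Hour hand (12 ≡ 0 on the dial): 0×30 + 45×0.5 = 22.5°
Minute hand = 45×6 = 270°
Difference = |22.5 - 270| = 247.5°
Since > 180°: 360 - 247.5 = 112.5°


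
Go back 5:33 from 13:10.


Start: 790 minutes from midnight
Subtract: 333 minutes
Remaining: 790 - 333 = 457
Hours: 7, Minutes: 37

07:37


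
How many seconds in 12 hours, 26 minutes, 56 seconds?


44816 seconds

Hours: 12 × 3600 = 43200
Minutes: 26 × 60 = 1560
Seconds: 56
Total = 43200 + 1560 + 56 = 44816


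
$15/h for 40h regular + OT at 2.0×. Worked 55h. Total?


$1050.00

Regular: 40h × $15 = $600.00
Overtime: 55 - 40 = 15h
OT pay: 15h × $15 × 2.0 = $450.00
Total = $600.00 + $450.00 = $1050.00


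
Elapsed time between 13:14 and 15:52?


End time in minutes: 15×60 + 52 = 952
Start time in minutes: 13×60 + 14 = 794
Difference = 952 - 794 = 158 minutes
= 2 hours 38 minutes

2h 38m


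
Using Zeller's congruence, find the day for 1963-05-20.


Zeller's congruence:
q=20, m=5, k=63, j=19
h = (20 + ⌊13×6/5⌋ + 63 + ⌊63/4⌋ + ⌊19/4⌋ - 2×19) mod 7
= (20 + 15 + 63 + 15 + 4 - 38) mod 7
= 79 mod 7 = 2
h=2 → Monday

Monday


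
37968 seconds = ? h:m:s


Hours: 37968 ÷ 3600 = 10 remainder 1968
Minutes: 1968 ÷ 60 = 32 remainder 48
Seconds: 48

10h 32m 48s


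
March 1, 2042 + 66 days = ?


May 6, 2042

Start: March 1, 2042
Add 66 days
March 1 → April 1: 31 - 1 + 1 = 31 days (66 - 31 = 35 left)
April 1 → May 1: 30 - 1 + 1 = 30 days (35 - 30 = 5 left)
May 1 + 5 = May 6, 2042


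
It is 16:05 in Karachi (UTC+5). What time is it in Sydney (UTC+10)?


21:05

Time difference = UTC+10 - UTC+5 = +5 hours
New hour = (16 + 5) mod 24
= 21 mod 24 = 21
Minutes unchanged → 21:05


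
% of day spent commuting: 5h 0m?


20.8%

Time: 300 minutes
Day: 1440 minutes
Percentage = (300/1440) × 100 ≈ 20.8%


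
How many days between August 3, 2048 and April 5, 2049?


245 days

From August 3, 2048 to April 5, 2049
Rest of August 2048: 31 - 3 = 28
Full months: September 30, October 31, November 30, December 31, January 31, February 2049 28, March 31
Days into April 2049: 5
Total = 28 + 30 + 31 + 30 + 31 + 31 + 28 + 31 + 5 = 245 days


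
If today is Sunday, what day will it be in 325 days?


Start: Sunday (index 6)
(6 + 325) mod 7
= 331 mod 7
= 2
Index 2 → Wednesday

Wednesday
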